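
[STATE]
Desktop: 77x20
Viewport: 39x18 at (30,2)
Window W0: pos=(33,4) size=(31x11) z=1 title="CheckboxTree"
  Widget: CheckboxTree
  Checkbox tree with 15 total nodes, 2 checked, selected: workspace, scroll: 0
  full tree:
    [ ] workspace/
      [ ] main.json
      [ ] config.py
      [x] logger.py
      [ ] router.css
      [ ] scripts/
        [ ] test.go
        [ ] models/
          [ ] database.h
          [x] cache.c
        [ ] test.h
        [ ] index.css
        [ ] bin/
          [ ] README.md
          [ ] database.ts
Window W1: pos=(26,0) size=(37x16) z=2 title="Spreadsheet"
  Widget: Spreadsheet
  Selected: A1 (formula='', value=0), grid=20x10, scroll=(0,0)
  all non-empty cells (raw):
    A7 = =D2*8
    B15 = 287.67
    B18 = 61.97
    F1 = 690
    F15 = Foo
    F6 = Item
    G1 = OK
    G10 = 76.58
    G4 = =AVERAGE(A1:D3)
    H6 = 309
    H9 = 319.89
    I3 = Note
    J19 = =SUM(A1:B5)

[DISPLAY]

────────────────────────────────┨      
                                ┃      
    A       B       C       D   ┃┓     
--------------------------------┃┃     
      [0]       0       0       ┃┨     
        0       0       0       ┃┃     
        0       0       0       ┃┃     
        0       0       0       ┃┃     
        0       0       0       ┃┃     
        0       0       0       ┃┃     
        0       0       0       ┃┃     
        0       0       0       ┃┃     
        0       0       0       ┃┛     
━━━━━━━━━━━━━━━━━━━━━━━━━━━━━━━━┛      
                                       
                                       
                                       
                                       


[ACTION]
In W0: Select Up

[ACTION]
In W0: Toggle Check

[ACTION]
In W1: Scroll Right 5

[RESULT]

────────────────────────────────┨      
                                ┃      
    F       G       H       I   ┃┓     
--------------------------------┃┃     
      690OK             0       ┃┨     
        0       0       0       ┃┃     
        0       0       0Note   ┃┃     
        0       0       0       ┃┃     
        0       0       0       ┃┃     
 Item           0     309       ┃┃     
        0       0       0       ┃┃     
        0       0       0       ┃┃     
        0       0  319.89       ┃┛     
━━━━━━━━━━━━━━━━━━━━━━━━━━━━━━━━┛      
                                       
                                       
                                       
                                       


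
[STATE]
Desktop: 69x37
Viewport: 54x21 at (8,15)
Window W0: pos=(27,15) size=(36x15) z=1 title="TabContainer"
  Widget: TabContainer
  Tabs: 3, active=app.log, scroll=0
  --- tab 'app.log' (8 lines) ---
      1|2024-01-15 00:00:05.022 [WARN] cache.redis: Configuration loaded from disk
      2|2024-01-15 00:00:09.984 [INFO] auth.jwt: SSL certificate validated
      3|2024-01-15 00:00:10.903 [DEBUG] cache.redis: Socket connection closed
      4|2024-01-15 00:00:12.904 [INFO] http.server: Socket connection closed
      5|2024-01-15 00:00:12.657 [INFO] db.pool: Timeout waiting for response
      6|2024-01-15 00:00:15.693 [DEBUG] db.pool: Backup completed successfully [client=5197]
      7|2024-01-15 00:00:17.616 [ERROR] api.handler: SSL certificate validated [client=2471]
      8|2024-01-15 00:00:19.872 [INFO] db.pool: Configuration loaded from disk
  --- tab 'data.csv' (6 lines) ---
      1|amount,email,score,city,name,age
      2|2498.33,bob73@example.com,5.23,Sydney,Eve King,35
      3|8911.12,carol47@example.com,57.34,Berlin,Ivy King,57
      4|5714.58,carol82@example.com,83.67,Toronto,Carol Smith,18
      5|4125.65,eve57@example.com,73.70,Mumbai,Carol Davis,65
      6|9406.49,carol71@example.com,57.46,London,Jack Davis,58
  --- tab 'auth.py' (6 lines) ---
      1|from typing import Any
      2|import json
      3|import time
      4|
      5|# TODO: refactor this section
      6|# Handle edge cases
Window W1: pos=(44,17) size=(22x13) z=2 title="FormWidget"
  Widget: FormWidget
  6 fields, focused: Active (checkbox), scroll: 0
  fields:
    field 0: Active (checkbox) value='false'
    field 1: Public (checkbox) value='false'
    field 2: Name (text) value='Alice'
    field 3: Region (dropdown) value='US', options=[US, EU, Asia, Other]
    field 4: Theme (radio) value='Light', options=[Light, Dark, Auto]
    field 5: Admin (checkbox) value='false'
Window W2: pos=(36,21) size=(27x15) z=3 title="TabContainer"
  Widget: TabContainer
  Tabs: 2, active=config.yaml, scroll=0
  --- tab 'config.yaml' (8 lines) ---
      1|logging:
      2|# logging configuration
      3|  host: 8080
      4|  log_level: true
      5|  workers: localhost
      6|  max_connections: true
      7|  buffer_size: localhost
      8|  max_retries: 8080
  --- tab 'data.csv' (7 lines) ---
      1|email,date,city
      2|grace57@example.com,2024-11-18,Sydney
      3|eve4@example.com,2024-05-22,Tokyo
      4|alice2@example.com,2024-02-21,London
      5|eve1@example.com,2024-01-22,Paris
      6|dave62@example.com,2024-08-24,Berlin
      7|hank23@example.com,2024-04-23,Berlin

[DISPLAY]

                   ┏━━━━━━━━━━━━━━━━━━━━━━━━━━━━━━━━━━
                   ┃ TabContainer                     
                   ┠────────────────┏━━━━━━━━━━━━━━━━━
                   ┃[app.log]│ data.┃ FormWidget      
                   ┃────────────────┠─────────────────
                   ┃2024-01-15 00:00┃> Active:     [ ]
                   ┃2024-01-┏━━━━━━━━━━━━━━━━━━━━━━━━━
                   ┃2024-01-┃ TabContainer            
                   ┃2024-01-┠─────────────────────────
                   ┃2024-01-┃[config.yaml]│ data.csv  
                   ┃2024-01-┃─────────────────────────
                   ┃2024-01-┃logging:                 
                   ┃2024-01-┃# logging configuration  
                   ┃        ┃  host: 8080             
                   ┗━━━━━━━━┃  log_level: true        
                            ┃  workers: localhost     
                            ┃  max_connections: true  
                            ┃  buffer_size: localhost 
                            ┃  max_retries: 8080      
                            ┃                         
                            ┗━━━━━━━━━━━━━━━━━━━━━━━━━


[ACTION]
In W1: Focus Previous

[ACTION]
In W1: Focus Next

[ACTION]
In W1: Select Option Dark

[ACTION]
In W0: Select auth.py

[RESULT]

                   ┏━━━━━━━━━━━━━━━━━━━━━━━━━━━━━━━━━━
                   ┃ TabContainer                     
                   ┠────────────────┏━━━━━━━━━━━━━━━━━
                   ┃ app.log │ data.┃ FormWidget      
                   ┃────────────────┠─────────────────
                   ┃from typing impo┃> Active:     [ ]
                   ┃import j┏━━━━━━━━━━━━━━━━━━━━━━━━━
                   ┃import t┃ TabContainer            
                   ┃        ┠─────────────────────────
                   ┃# TODO: ┃[config.yaml]│ data.csv  
                   ┃# Handle┃─────────────────────────
                   ┃        ┃logging:                 
                   ┃        ┃# logging configuration  
                   ┃        ┃  host: 8080             
                   ┗━━━━━━━━┃  log_level: true        
                            ┃  workers: localhost     
                            ┃  max_connections: true  
                            ┃  buffer_size: localhost 
                            ┃  max_retries: 8080      
                            ┃                         
                            ┗━━━━━━━━━━━━━━━━━━━━━━━━━


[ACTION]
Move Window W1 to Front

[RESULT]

                   ┏━━━━━━━━━━━━━━━━━━━━━━━━━━━━━━━━━━
                   ┃ TabContainer                     
                   ┠────────────────┏━━━━━━━━━━━━━━━━━
                   ┃ app.log │ data.┃ FormWidget      
                   ┃────────────────┠─────────────────
                   ┃from typing impo┃> Active:     [ ]
                   ┃import j┏━━━━━━━┃  Public:     [ ]
                   ┃import t┃ TabCon┃  Name:       [Al
                   ┃        ┠───────┃  Region:     [US
                   ┃# TODO: ┃[config┃  Theme:      (●)
                   ┃# Handle┃───────┃  Admin:      [ ]
                   ┃        ┃logging┃                 
                   ┃        ┃# loggi┃                 
                   ┃        ┃  host:┃                 
                   ┗━━━━━━━━┃  log_l┗━━━━━━━━━━━━━━━━━
                            ┃  workers: localhost     
                            ┃  max_connections: true  
                            ┃  buffer_size: localhost 
                            ┃  max_retries: 8080      
                            ┃                         
                            ┗━━━━━━━━━━━━━━━━━━━━━━━━━


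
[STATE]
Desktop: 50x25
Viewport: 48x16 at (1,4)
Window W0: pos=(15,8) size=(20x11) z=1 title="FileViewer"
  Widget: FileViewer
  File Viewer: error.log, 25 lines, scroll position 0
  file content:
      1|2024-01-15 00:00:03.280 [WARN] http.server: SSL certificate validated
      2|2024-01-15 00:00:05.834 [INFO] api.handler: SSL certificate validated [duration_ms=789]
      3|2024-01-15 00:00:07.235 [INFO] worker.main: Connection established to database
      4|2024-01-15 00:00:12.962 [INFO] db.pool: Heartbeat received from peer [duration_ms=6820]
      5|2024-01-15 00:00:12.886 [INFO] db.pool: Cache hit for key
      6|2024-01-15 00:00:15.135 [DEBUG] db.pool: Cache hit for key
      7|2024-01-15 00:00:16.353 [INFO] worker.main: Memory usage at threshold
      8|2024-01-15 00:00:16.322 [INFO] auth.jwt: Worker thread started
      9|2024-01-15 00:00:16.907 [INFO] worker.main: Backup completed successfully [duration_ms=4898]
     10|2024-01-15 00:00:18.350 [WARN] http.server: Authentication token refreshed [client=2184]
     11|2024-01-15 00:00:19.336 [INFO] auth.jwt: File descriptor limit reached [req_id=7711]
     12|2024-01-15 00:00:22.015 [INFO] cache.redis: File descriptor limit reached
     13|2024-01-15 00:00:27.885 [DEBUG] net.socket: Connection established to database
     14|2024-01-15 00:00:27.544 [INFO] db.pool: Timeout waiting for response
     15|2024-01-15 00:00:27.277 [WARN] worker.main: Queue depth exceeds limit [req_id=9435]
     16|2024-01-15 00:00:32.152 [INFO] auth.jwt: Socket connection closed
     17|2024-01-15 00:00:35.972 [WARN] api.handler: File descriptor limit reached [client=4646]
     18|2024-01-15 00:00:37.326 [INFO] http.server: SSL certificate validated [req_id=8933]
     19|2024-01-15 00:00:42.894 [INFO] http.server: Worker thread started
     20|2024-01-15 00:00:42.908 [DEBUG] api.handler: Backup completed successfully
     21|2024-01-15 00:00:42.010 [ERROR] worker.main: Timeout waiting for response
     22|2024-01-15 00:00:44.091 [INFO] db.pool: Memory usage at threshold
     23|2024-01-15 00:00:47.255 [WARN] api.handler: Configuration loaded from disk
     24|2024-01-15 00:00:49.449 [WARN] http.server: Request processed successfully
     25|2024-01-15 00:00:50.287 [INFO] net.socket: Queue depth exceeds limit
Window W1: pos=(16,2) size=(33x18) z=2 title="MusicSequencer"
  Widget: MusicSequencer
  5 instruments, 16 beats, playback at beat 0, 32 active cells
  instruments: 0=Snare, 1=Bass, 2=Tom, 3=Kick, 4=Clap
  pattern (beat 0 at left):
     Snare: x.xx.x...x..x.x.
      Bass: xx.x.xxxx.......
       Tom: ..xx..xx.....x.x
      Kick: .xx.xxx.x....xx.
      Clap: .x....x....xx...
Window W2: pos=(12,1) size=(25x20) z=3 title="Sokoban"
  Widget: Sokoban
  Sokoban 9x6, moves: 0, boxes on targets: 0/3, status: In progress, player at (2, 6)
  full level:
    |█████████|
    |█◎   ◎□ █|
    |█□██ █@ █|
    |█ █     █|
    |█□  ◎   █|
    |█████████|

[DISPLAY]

           ┃█████████              ┃───────────┨
           ┃█◎   ◎□ █              ┃45         ┃
           ┃█□██ █@ █              ┃█·         ┃
           ┃█ █     █              ┃··         ┃
           ┃█□  ◎   █              ┃·█         ┃
           ┃█████████              ┃█·         ┃
           ┃Moves: 0  0/3          ┃··         ┃
           ┃                       ┃           ┃
           ┃                       ┃           ┃
           ┃                       ┃           ┃
           ┃                       ┃           ┃
           ┃                       ┃           ┃
           ┃                       ┃           ┃
           ┃                       ┃           ┃
           ┃                       ┃           ┃
           ┃                       ┃━━━━━━━━━━━┛


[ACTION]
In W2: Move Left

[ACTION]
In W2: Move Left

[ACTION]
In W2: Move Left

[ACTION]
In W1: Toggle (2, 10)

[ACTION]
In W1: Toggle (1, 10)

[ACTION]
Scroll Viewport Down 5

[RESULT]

           ┃█████████              ┃█·         ┃
           ┃Moves: 0  0/3          ┃··         ┃
           ┃                       ┃           ┃
           ┃                       ┃           ┃
           ┃                       ┃           ┃
           ┃                       ┃           ┃
           ┃                       ┃           ┃
           ┃                       ┃           ┃
           ┃                       ┃           ┃
           ┃                       ┃           ┃
           ┃                       ┃━━━━━━━━━━━┛
           ┗━━━━━━━━━━━━━━━━━━━━━━━┛            
                                                
                                                
                                                
                                                


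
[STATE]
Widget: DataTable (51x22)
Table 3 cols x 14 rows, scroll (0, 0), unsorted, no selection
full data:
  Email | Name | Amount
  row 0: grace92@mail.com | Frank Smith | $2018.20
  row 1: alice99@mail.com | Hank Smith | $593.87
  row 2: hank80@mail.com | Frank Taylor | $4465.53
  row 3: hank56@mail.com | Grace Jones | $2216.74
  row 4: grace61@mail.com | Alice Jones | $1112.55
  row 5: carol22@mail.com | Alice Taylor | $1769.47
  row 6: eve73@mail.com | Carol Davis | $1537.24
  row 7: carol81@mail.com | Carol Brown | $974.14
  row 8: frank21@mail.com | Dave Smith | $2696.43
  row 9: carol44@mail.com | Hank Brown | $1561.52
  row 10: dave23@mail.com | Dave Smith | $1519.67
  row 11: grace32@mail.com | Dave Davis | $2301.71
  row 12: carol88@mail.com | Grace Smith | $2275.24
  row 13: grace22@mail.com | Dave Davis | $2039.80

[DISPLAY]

Email           │Name        │Amount               
────────────────┼────────────┼────────             
grace92@mail.com│Frank Smith │$2018.20             
alice99@mail.com│Hank Smith  │$593.87              
hank80@mail.com │Frank Taylor│$4465.53             
hank56@mail.com │Grace Jones │$2216.74             
grace61@mail.com│Alice Jones │$1112.55             
carol22@mail.com│Alice Taylor│$1769.47             
eve73@mail.com  │Carol Davis │$1537.24             
carol81@mail.com│Carol Brown │$974.14              
frank21@mail.com│Dave Smith  │$2696.43             
carol44@mail.com│Hank Brown  │$1561.52             
dave23@mail.com │Dave Smith  │$1519.67             
grace32@mail.com│Dave Davis  │$2301.71             
carol88@mail.com│Grace Smith │$2275.24             
grace22@mail.com│Dave Davis  │$2039.80             
                                                   
                                                   
                                                   
                                                   
                                                   
                                                   


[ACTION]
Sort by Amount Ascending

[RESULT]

Email           │Name        │Amount ▲             
────────────────┼────────────┼────────             
alice99@mail.com│Hank Smith  │$593.87              
carol81@mail.com│Carol Brown │$974.14              
grace61@mail.com│Alice Jones │$1112.55             
dave23@mail.com │Dave Smith  │$1519.67             
eve73@mail.com  │Carol Davis │$1537.24             
carol44@mail.com│Hank Brown  │$1561.52             
carol22@mail.com│Alice Taylor│$1769.47             
grace92@mail.com│Frank Smith │$2018.20             
grace22@mail.com│Dave Davis  │$2039.80             
hank56@mail.com │Grace Jones │$2216.74             
carol88@mail.com│Grace Smith │$2275.24             
grace32@mail.com│Dave Davis  │$2301.71             
frank21@mail.com│Dave Smith  │$2696.43             
hank80@mail.com │Frank Taylor│$4465.53             
                                                   
                                                   
                                                   
                                                   
                                                   
                                                   


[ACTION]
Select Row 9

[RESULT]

Email           │Name        │Amount ▲             
────────────────┼────────────┼────────             
alice99@mail.com│Hank Smith  │$593.87              
carol81@mail.com│Carol Brown │$974.14              
grace61@mail.com│Alice Jones │$1112.55             
dave23@mail.com │Dave Smith  │$1519.67             
eve73@mail.com  │Carol Davis │$1537.24             
carol44@mail.com│Hank Brown  │$1561.52             
carol22@mail.com│Alice Taylor│$1769.47             
grace92@mail.com│Frank Smith │$2018.20             
grace22@mail.com│Dave Davis  │$2039.80             
>ank56@mail.com │Grace Jones │$2216.74             
carol88@mail.com│Grace Smith │$2275.24             
grace32@mail.com│Dave Davis  │$2301.71             
frank21@mail.com│Dave Smith  │$2696.43             
hank80@mail.com │Frank Taylor│$4465.53             
                                                   
                                                   
                                                   
                                                   
                                                   
                                                   


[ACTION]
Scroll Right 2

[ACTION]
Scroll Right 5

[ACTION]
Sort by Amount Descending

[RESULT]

Email           │Name        │Amount ▼             
────────────────┼────────────┼────────             
hank80@mail.com │Frank Taylor│$4465.53             
frank21@mail.com│Dave Smith  │$2696.43             
grace32@mail.com│Dave Davis  │$2301.71             
carol88@mail.com│Grace Smith │$2275.24             
hank56@mail.com │Grace Jones │$2216.74             
grace22@mail.com│Dave Davis  │$2039.80             
grace92@mail.com│Frank Smith │$2018.20             
carol22@mail.com│Alice Taylor│$1769.47             
carol44@mail.com│Hank Brown  │$1561.52             
>ve73@mail.com  │Carol Davis │$1537.24             
dave23@mail.com │Dave Smith  │$1519.67             
grace61@mail.com│Alice Jones │$1112.55             
carol81@mail.com│Carol Brown │$974.14              
alice99@mail.com│Hank Smith  │$593.87              
                                                   
                                                   
                                                   
                                                   
                                                   
                                                   


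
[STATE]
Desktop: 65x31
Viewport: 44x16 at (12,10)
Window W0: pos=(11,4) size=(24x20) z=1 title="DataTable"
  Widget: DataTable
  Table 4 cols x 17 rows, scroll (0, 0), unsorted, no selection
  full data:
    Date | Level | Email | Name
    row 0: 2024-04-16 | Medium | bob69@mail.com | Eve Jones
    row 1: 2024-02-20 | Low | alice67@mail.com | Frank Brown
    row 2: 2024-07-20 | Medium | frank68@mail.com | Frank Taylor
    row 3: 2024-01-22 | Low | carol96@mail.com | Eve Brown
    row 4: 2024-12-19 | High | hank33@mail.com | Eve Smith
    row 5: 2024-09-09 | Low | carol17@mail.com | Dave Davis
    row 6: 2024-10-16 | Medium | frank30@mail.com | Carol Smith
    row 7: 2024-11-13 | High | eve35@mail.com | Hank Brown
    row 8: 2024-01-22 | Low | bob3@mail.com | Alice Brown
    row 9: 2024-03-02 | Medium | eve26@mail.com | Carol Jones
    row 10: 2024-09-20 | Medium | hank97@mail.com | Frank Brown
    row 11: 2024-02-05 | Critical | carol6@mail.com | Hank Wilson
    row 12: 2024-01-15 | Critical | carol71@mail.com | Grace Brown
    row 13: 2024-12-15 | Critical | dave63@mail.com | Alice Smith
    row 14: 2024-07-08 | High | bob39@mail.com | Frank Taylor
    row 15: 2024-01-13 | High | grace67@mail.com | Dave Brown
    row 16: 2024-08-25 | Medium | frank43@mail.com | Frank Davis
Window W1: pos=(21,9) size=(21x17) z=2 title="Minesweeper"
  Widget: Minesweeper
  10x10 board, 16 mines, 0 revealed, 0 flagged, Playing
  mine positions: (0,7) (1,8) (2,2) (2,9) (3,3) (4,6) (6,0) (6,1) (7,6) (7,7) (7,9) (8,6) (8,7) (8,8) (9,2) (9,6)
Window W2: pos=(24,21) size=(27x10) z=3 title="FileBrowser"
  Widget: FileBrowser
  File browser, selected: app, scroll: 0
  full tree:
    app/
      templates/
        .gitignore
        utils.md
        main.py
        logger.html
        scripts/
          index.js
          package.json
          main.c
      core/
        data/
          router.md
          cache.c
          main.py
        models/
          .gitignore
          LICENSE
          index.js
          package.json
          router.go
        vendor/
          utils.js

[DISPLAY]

2024-02-2┃ Minesweeper       ┃              
2024-07-2┠───────────────────┨              
2024-01-2┃■■■■■■■■■■         ┃              
2024-12-1┃■■■■■■■■■■         ┃              
2024-09-0┃■■■■■■■■■■         ┃              
2024-10-1┃■■■■■■■■■■         ┃              
2024-11-1┃■■■■■■■■■■         ┃              
2024-01-2┃■■■■■■■■■■         ┃              
2024-03-0┃■■■■■■■■■■         ┃              
2024-09-2┃■■■■■■■■■■         ┃              
2024-02-0┃■■■■■■■■■■         ┃              
2024-01-1┃■■┏━━━━━━━━━━━━━━━━━━━━━━━━━┓     
2024-12-1┃  ┃ FileBrowser             ┃     
━━━━━━━━━┃  ┠─────────────────────────┨     
         ┃  ┃> [-] app/               ┃     
         ┗━━┃    [+] templates/       ┃     


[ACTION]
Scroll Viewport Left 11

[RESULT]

          ┃2024-02-2┃ Minesweeper       ┃   
          ┃2024-07-2┠───────────────────┨   
          ┃2024-01-2┃■■■■■■■■■■         ┃   
          ┃2024-12-1┃■■■■■■■■■■         ┃   
          ┃2024-09-0┃■■■■■■■■■■         ┃   
          ┃2024-10-1┃■■■■■■■■■■         ┃   
          ┃2024-11-1┃■■■■■■■■■■         ┃   
          ┃2024-01-2┃■■■■■■■■■■         ┃   
          ┃2024-03-0┃■■■■■■■■■■         ┃   
          ┃2024-09-2┃■■■■■■■■■■         ┃   
          ┃2024-02-0┃■■■■■■■■■■         ┃   
          ┃2024-01-1┃■■┏━━━━━━━━━━━━━━━━━━━━
          ┃2024-12-1┃  ┃ FileBrowser        
          ┗━━━━━━━━━┃  ┠────────────────────
                    ┃  ┃> [-] app/          
                    ┗━━┃    [+] templates/  


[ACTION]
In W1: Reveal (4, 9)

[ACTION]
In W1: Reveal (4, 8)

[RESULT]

          ┃2024-02-2┃ Minesweeper       ┃   
          ┃2024-07-2┠───────────────────┨   
          ┃2024-01-2┃■■■■■■■■■■         ┃   
          ┃2024-12-1┃■■■■■■■■■■         ┃   
          ┃2024-09-0┃■■■■■■■■■■         ┃   
          ┃2024-10-1┃■■■■■■■111         ┃   
          ┃2024-11-1┃■■■■■■■1           ┃   
          ┃2024-01-2┃■■■■■■■1           ┃   
          ┃2024-03-0┃■■■■■■■221         ┃   
          ┃2024-09-2┃■■■■■■■■■■         ┃   
          ┃2024-02-0┃■■■■■■■■■■         ┃   
          ┃2024-01-1┃■■┏━━━━━━━━━━━━━━━━━━━━
          ┃2024-12-1┃  ┃ FileBrowser        
          ┗━━━━━━━━━┃  ┠────────────────────
                    ┃  ┃> [-] app/          
                    ┗━━┃    [+] templates/  


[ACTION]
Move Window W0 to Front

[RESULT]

          ┃2024-02-20│Low     │al┃      ┃   
          ┃2024-07-20│Medium  │fr┃──────┨   
          ┃2024-01-22│Low     │ca┃      ┃   
          ┃2024-12-19│High    │ha┃      ┃   
          ┃2024-09-09│Low     │ca┃      ┃   
          ┃2024-10-16│Medium  │fr┃      ┃   
          ┃2024-11-13│High    │ev┃      ┃   
          ┃2024-01-22│Low     │bo┃      ┃   
          ┃2024-03-02│Medium  │ev┃      ┃   
          ┃2024-09-20│Medium  │ha┃      ┃   
          ┃2024-02-05│Critical│ca┃      ┃   
          ┃2024-01-15│Critical│ca┃━━━━━━━━━━
          ┃2024-12-15│Critical│da┃er        
          ┗━━━━━━━━━━━━━━━━━━━━━━┛──────────
                    ┃  ┃> [-] app/          
                    ┗━━┃    [+] templates/  


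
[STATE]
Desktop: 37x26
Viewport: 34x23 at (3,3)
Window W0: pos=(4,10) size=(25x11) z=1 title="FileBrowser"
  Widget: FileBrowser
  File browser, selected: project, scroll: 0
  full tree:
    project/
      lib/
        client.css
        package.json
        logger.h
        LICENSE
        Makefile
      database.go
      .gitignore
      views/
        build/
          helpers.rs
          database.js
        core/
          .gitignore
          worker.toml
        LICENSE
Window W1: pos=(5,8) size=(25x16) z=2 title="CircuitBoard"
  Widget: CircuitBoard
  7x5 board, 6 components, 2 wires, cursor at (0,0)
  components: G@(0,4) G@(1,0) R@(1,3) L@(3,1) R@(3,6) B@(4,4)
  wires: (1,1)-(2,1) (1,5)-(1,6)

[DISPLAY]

                                  
                                  
                                  
                                  
                                  
  ┏━━━━━━━━━━━━━━━━━━━━━━━┓       
  ┃ CircuitBoard          ┃       
 ┏┠───────────────────────┨       
 ┃┃   0 1 2 3 4 5 6       ┃       
 ┠┃0  [.]              G  ┃       
 ┃┃                       ┃       
 ┃┃1   G   ·       R      ┃       
 ┃┃        │              ┃       
 ┃┃2       ·              ┃       
 ┃┃                       ┃       
 ┃┃3       L              ┃       
 ┃┃                       ┃       
 ┗┃4                   B  ┃       
  ┃Cursor: (0,0)          ┃       
  ┃                       ┃       
  ┗━━━━━━━━━━━━━━━━━━━━━━━┛       
                                  
                                  


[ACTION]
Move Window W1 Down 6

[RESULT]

                                  
                                  
                                  
                                  
                                  
                                  
                                  
 ┏┏━━━━━━━━━━━━━━━━━━━━━━━┓       
 ┃┃ CircuitBoard          ┃       
 ┠┠───────────────────────┨       
 ┃┃   0 1 2 3 4 5 6       ┃       
 ┃┃0  [.]              G  ┃       
 ┃┃                       ┃       
 ┃┃1   G   ·       R      ┃       
 ┃┃        │              ┃       
 ┃┃2       ·              ┃       
 ┃┃                       ┃       
 ┗┃3       L              ┃       
  ┃                       ┃       
  ┃4                   B  ┃       
  ┃Cursor: (0,0)          ┃       
  ┃                       ┃       
  ┗━━━━━━━━━━━━━━━━━━━━━━━┛       


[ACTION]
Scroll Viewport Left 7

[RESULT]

                                  
                                  
                                  
                                  
                                  
                                  
                                  
    ┏┏━━━━━━━━━━━━━━━━━━━━━━━┓    
    ┃┃ CircuitBoard          ┃    
    ┠┠───────────────────────┨    
    ┃┃   0 1 2 3 4 5 6       ┃    
    ┃┃0  [.]              G  ┃    
    ┃┃                       ┃    
    ┃┃1   G   ·       R      ┃    
    ┃┃        │              ┃    
    ┃┃2       ·              ┃    
    ┃┃                       ┃    
    ┗┃3       L              ┃    
     ┃                       ┃    
     ┃4                   B  ┃    
     ┃Cursor: (0,0)          ┃    
     ┃                       ┃    
     ┗━━━━━━━━━━━━━━━━━━━━━━━┛    


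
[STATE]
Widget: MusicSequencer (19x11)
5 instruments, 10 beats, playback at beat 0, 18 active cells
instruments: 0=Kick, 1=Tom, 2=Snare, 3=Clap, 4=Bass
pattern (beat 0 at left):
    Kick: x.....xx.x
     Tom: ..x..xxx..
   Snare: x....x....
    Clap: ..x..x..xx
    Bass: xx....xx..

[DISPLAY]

      ▼123456789   
  Kick█·····██·█   
   Tom··█··███··   
 Snare█····█····   
  Clap··█··█··██   
  Bass██····██··   
                   
                   
                   
                   
                   


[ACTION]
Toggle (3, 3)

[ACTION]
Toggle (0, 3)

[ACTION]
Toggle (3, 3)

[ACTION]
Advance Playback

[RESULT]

      0▼23456789   
  Kick█··█··██·█   
   Tom··█··███··   
 Snare█····█····   
  Clap··█··█··██   
  Bass██····██··   
                   
                   
                   
                   
                   


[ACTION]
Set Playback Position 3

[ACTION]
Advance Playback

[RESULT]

      0123▼56789   
  Kick█··█··██·█   
   Tom··█··███··   
 Snare█····█····   
  Clap··█··█··██   
  Bass██····██··   
                   
                   
                   
                   
                   


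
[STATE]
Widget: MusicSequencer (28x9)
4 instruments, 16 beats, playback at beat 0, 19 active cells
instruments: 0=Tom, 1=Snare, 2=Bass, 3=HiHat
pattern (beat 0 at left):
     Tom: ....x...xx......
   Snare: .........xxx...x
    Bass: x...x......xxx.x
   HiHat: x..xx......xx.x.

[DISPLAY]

      ▼123456789012345      
   Tom····█···██······      
 Snare·········███···█      
  Bass█···█······███·█      
 HiHat█··██······██·█·      
                            
                            
                            
                            


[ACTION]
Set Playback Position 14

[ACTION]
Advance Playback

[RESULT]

      012345678901234▼      
   Tom····█···██······      
 Snare·········███···█      
  Bass█···█······███·█      
 HiHat█··██······██·█·      
                            
                            
                            
                            


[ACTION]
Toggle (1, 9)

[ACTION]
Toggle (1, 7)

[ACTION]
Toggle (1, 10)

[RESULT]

      012345678901234▼      
   Tom····█···██······      
 Snare·······█···█···█      
  Bass█···█······███·█      
 HiHat█··██······██·█·      
                            
                            
                            
                            


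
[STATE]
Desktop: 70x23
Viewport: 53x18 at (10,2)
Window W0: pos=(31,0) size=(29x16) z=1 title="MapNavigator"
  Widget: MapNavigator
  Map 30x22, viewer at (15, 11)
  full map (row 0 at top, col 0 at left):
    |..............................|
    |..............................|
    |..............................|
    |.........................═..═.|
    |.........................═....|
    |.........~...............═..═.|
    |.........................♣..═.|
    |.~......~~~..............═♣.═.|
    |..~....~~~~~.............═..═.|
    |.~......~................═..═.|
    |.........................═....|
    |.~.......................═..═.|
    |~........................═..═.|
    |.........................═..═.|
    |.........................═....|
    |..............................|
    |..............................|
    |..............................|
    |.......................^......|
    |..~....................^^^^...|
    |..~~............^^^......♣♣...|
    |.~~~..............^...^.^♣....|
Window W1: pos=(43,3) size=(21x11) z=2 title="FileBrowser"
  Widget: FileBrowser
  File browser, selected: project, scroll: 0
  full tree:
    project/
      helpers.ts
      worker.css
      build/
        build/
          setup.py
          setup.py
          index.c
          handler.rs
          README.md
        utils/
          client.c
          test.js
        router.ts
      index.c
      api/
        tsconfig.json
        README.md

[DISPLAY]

                     ┠───────────────────────────┨   
                     ┃.......~...┏━━━━━━━━━━━━━━━━━━━
                     ┃...........┃ FileBrowser       
                     ┃......~~~..┠───────────────────
                     ┃~....~~~~~.┃> [-] project/     
                     ┃......~....┃    helpers.ts     
                     ┃...........┃    worker.css     
                     ┃...........┃    [+] build/     
                     ┃...........┃    index.c        
                     ┃...........┃    [+] api/       
                     ┃...........┃                   
                     ┃...........┗━━━━━━━━━━━━━━━━━━━
                     ┃...........................┃   
                     ┗━━━━━━━━━━━━━━━━━━━━━━━━━━━┛   
                                                     
                                                     
                                                     
                                                     


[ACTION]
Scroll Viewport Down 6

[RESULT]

                     ┃......~~~..┠───────────────────
                     ┃~....~~~~~.┃> [-] project/     
                     ┃......~....┃    helpers.ts     
                     ┃...........┃    worker.css     
                     ┃...........┃    [+] build/     
                     ┃...........┃    index.c        
                     ┃...........┃    [+] api/       
                     ┃...........┃                   
                     ┃...........┗━━━━━━━━━━━━━━━━━━━
                     ┃...........................┃   
                     ┗━━━━━━━━━━━━━━━━━━━━━━━━━━━┛   
                                                     
                                                     
                                                     
                                                     
                                                     
                                                     
                                                     


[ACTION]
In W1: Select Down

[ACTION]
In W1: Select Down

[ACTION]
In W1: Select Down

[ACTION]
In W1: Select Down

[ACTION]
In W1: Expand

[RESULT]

                     ┃......~~~..┠───────────────────
                     ┃~....~~~~~.┃  [-] project/     
                     ┃......~....┃    helpers.ts     
                     ┃...........┃    worker.css     
                     ┃...........┃    [+] build/     
                     ┃...........┃  > index.c        
                     ┃...........┃    [+] api/       
                     ┃...........┃                   
                     ┃...........┗━━━━━━━━━━━━━━━━━━━
                     ┃...........................┃   
                     ┗━━━━━━━━━━━━━━━━━━━━━━━━━━━┛   
                                                     
                                                     
                                                     
                                                     
                                                     
                                                     
                                                     


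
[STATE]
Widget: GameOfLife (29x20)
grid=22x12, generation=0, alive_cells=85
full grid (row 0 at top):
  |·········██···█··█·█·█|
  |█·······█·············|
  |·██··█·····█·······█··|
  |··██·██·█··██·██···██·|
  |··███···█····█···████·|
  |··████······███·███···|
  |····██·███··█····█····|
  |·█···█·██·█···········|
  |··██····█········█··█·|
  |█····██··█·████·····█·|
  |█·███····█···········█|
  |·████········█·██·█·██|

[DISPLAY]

Gen: 0                       
·········██···█··█·█·█       
█·······█·············       
·██··█·····█·······█··       
··██·██·█··██·██···██·       
··███···█····█···████·       
··████······███·███···       
····██·███··█····█····       
·█···█·██·█···········       
··██····█········█··█·       
█····██··█·████·····█·       
█·███····█···········█       
·████········█·██·█·██       
                             
                             
                             
                             
                             
                             
                             


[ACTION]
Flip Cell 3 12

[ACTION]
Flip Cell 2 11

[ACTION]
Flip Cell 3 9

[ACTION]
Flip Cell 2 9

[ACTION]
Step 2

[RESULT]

Gen: 2                       
·········█············       
·█·██████·█·········█·       
·████······█·······██·       
·█·█···············██·       
·············█·█······       
·██······█·███·██·····       
·██····█··████·███····       
·····██·██···█···█····       
·██··██·█·█··█········       
·█··██··█····██·····██       
··········██·······█··       
····················██       
                             
                             
                             
                             
                             
                             
                             
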